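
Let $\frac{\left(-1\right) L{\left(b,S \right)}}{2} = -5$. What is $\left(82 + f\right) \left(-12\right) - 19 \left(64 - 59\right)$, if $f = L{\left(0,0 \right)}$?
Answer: $-1199$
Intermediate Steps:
$L{\left(b,S \right)} = 10$ ($L{\left(b,S \right)} = \left(-2\right) \left(-5\right) = 10$)
$f = 10$
$\left(82 + f\right) \left(-12\right) - 19 \left(64 - 59\right) = \left(82 + 10\right) \left(-12\right) - 19 \left(64 - 59\right) = 92 \left(-12\right) - 19 \cdot 5 = -1104 - 95 = -1199$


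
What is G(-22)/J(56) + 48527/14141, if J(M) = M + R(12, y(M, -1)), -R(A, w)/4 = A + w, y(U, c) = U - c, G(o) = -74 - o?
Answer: 2852818/777755 ≈ 3.6680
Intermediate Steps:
R(A, w) = -4*A - 4*w (R(A, w) = -4*(A + w) = -4*A - 4*w)
J(M) = -52 - 3*M (J(M) = M + (-4*12 - 4*(M - 1*(-1))) = M + (-48 - 4*(M + 1)) = M + (-48 - 4*(1 + M)) = M + (-48 + (-4 - 4*M)) = M + (-52 - 4*M) = -52 - 3*M)
G(-22)/J(56) + 48527/14141 = (-74 - 1*(-22))/(-52 - 3*56) + 48527/14141 = (-74 + 22)/(-52 - 168) + 48527*(1/14141) = -52/(-220) + 48527/14141 = -52*(-1/220) + 48527/14141 = 13/55 + 48527/14141 = 2852818/777755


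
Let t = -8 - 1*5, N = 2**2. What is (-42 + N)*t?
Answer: 494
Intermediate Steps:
N = 4
t = -13 (t = -8 - 5 = -13)
(-42 + N)*t = (-42 + 4)*(-13) = -38*(-13) = 494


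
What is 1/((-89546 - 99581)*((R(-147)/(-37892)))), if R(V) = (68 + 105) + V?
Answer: 18946/2458651 ≈ 0.0077059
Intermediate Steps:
R(V) = 173 + V
1/((-89546 - 99581)*((R(-147)/(-37892)))) = 1/((-89546 - 99581)*(((173 - 147)/(-37892)))) = 1/((-189127)*((26*(-1/37892)))) = -1/(189127*(-13/18946)) = -1/189127*(-18946/13) = 18946/2458651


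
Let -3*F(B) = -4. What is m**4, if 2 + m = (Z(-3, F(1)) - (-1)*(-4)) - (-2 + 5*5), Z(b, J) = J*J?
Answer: 3603000625/6561 ≈ 5.4915e+5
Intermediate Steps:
F(B) = 4/3 (F(B) = -1/3*(-4) = 4/3)
Z(b, J) = J**2
m = -245/9 (m = -2 + (((4/3)**2 - (-1)*(-4)) - (-2 + 5*5)) = -2 + ((16/9 - 1*4) - (-2 + 25)) = -2 + ((16/9 - 4) - 1*23) = -2 + (-20/9 - 23) = -2 - 227/9 = -245/9 ≈ -27.222)
m**4 = (-245/9)**4 = 3603000625/6561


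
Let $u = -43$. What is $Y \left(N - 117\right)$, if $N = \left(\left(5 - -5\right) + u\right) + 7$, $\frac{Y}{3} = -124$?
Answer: $53196$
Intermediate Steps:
$Y = -372$ ($Y = 3 \left(-124\right) = -372$)
$N = -26$ ($N = \left(\left(5 - -5\right) - 43\right) + 7 = \left(\left(5 + 5\right) - 43\right) + 7 = \left(10 - 43\right) + 7 = -33 + 7 = -26$)
$Y \left(N - 117\right) = - 372 \left(-26 - 117\right) = \left(-372\right) \left(-143\right) = 53196$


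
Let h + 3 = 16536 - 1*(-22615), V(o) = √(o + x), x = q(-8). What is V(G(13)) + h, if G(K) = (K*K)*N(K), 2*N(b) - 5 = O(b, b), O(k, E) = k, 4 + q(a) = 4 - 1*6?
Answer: 39148 + √1515 ≈ 39187.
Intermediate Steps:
q(a) = -6 (q(a) = -4 + (4 - 1*6) = -4 + (4 - 6) = -4 - 2 = -6)
N(b) = 5/2 + b/2
x = -6
G(K) = K²*(5/2 + K/2) (G(K) = (K*K)*(5/2 + K/2) = K²*(5/2 + K/2))
V(o) = √(-6 + o) (V(o) = √(o - 6) = √(-6 + o))
h = 39148 (h = -3 + (16536 - 1*(-22615)) = -3 + (16536 + 22615) = -3 + 39151 = 39148)
V(G(13)) + h = √(-6 + (½)*13²*(5 + 13)) + 39148 = √(-6 + (½)*169*18) + 39148 = √(-6 + 1521) + 39148 = √1515 + 39148 = 39148 + √1515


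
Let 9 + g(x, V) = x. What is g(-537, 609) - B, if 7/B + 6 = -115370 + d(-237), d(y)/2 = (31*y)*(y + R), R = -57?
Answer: -2295744367/4204660 ≈ -546.00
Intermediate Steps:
g(x, V) = -9 + x
d(y) = 62*y*(-57 + y) (d(y) = 2*((31*y)*(y - 57)) = 2*((31*y)*(-57 + y)) = 2*(31*y*(-57 + y)) = 62*y*(-57 + y))
B = 7/4204660 (B = 7/(-6 + (-115370 + 62*(-237)*(-57 - 237))) = 7/(-6 + (-115370 + 62*(-237)*(-294))) = 7/(-6 + (-115370 + 4320036)) = 7/(-6 + 4204666) = 7/4204660 ≈ 1.6648e-6)
g(-537, 609) - B = (-9 - 537) - 1*7/4204660 = -546 - 7/4204660 = -2295744367/4204660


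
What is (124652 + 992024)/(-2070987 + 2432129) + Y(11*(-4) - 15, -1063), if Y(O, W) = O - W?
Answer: 181851622/180571 ≈ 1007.1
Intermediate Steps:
(124652 + 992024)/(-2070987 + 2432129) + Y(11*(-4) - 15, -1063) = (124652 + 992024)/(-2070987 + 2432129) + ((11*(-4) - 15) - 1*(-1063)) = 1116676/361142 + ((-44 - 15) + 1063) = 1116676*(1/361142) + (-59 + 1063) = 558338/180571 + 1004 = 181851622/180571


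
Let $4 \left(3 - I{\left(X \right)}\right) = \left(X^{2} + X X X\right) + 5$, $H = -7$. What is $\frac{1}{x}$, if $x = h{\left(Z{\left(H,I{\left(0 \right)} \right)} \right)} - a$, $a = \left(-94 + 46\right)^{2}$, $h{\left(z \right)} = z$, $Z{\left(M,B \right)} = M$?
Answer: $- \frac{1}{2311} \approx -0.00043271$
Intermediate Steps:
$I{\left(X \right)} = \frac{7}{4} - \frac{X^{2}}{4} - \frac{X^{3}}{4}$ ($I{\left(X \right)} = 3 - \frac{\left(X^{2} + X X X\right) + 5}{4} = 3 - \frac{\left(X^{2} + X^{2} X\right) + 5}{4} = 3 - \frac{\left(X^{2} + X^{3}\right) + 5}{4} = 3 - \frac{5 + X^{2} + X^{3}}{4} = 3 - \left(\frac{5}{4} + \frac{X^{2}}{4} + \frac{X^{3}}{4}\right) = \frac{7}{4} - \frac{X^{2}}{4} - \frac{X^{3}}{4}$)
$a = 2304$ ($a = \left(-48\right)^{2} = 2304$)
$x = -2311$ ($x = -7 - 2304 = -2311$)
$\frac{1}{x} = \frac{1}{-2311} = - \frac{1}{2311}$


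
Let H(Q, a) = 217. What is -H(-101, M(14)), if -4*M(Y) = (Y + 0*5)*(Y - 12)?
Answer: -217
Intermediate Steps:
M(Y) = -Y*(-12 + Y)/4 (M(Y) = -(Y + 0*5)*(Y - 12)/4 = -(Y + 0)*(-12 + Y)/4 = -Y*(-12 + Y)/4)
-H(-101, M(14)) = -1*217 = -217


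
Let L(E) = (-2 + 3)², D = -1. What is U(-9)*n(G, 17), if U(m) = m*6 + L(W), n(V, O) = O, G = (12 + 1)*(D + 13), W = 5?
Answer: -901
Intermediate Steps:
G = 156 (G = (12 + 1)*(-1 + 13) = 13*12 = 156)
L(E) = 1 (L(E) = 1² = 1)
U(m) = 1 + 6*m (U(m) = m*6 + 1 = 6*m + 1 = 1 + 6*m)
U(-9)*n(G, 17) = (1 + 6*(-9))*17 = (1 - 54)*17 = -53*17 = -901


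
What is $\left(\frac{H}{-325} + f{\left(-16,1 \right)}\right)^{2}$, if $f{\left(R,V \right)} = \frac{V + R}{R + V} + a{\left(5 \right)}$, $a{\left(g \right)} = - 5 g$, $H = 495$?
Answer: $\frac{2752281}{4225} \approx 651.43$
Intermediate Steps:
$f{\left(R,V \right)} = -24$ ($f{\left(R,V \right)} = \frac{V + R}{R + V} - 25 = \frac{R + V}{R + V} - 25 = 1 - 25 = -24$)
$\left(\frac{H}{-325} + f{\left(-16,1 \right)}\right)^{2} = \left(\frac{495}{-325} - 24\right)^{2} = \left(495 \left(- \frac{1}{325}\right) - 24\right)^{2} = \left(- \frac{99}{65} - 24\right)^{2} = \left(- \frac{1659}{65}\right)^{2} = \frac{2752281}{4225}$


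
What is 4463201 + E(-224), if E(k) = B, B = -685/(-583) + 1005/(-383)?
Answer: 996583364529/223289 ≈ 4.4632e+6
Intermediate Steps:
B = -323560/223289 (B = -685*(-1/583) + 1005*(-1/383) = 685/583 - 1005/383 = -323560/223289 ≈ -1.4491)
E(k) = -323560/223289
4463201 + E(-224) = 4463201 - 323560/223289 = 996583364529/223289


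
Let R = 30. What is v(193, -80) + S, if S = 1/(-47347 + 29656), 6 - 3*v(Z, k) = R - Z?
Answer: 996592/17691 ≈ 56.333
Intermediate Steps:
v(Z, k) = -8 + Z/3 (v(Z, k) = 2 - (30 - Z)/3 = 2 + (-10 + Z/3) = -8 + Z/3)
S = -1/17691 (S = 1/(-17691) = -1/17691 ≈ -5.6526e-5)
v(193, -80) + S = (-8 + (1/3)*193) - 1/17691 = (-8 + 193/3) - 1/17691 = 169/3 - 1/17691 = 996592/17691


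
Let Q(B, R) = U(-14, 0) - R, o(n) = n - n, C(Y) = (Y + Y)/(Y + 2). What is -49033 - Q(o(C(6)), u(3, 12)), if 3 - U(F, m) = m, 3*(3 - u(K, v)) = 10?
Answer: -147109/3 ≈ -49036.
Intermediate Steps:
C(Y) = 2*Y/(2 + Y) (C(Y) = (2*Y)/(2 + Y) = 2*Y/(2 + Y))
u(K, v) = -⅓ (u(K, v) = 3 - ⅓*10 = 3 - 10/3 = -⅓)
U(F, m) = 3 - m
o(n) = 0
Q(B, R) = 3 - R (Q(B, R) = (3 - 1*0) - R = (3 + 0) - R = 3 - R)
-49033 - Q(o(C(6)), u(3, 12)) = -49033 - (3 - 1*(-⅓)) = -49033 - (3 + ⅓) = -49033 - 1*10/3 = -49033 - 10/3 = -147109/3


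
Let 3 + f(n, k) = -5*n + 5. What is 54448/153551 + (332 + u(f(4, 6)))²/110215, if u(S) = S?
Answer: 21140500716/16923623465 ≈ 1.2492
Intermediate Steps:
f(n, k) = 2 - 5*n (f(n, k) = -3 + (-5*n + 5) = -3 + (5 - 5*n) = 2 - 5*n)
54448/153551 + (332 + u(f(4, 6)))²/110215 = 54448/153551 + (332 + (2 - 5*4))²/110215 = 54448*(1/153551) + (332 + (2 - 20))²*(1/110215) = 54448/153551 + (332 - 18)²*(1/110215) = 54448/153551 + 314²*(1/110215) = 54448/153551 + 98596*(1/110215) = 54448/153551 + 98596/110215 = 21140500716/16923623465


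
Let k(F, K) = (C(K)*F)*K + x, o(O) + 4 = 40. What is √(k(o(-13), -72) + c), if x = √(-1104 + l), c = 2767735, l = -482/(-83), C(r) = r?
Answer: √(20352579151 + 415*I*√302618)/83 ≈ 1718.8 + 0.00964*I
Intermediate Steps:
o(O) = 36 (o(O) = -4 + 40 = 36)
l = 482/83 (l = -482*(-1/83) = 482/83 ≈ 5.8072)
x = 5*I*√302618/83 (x = √(-1104 + 482/83) = √(-91150/83) = 5*I*√302618/83 ≈ 33.139*I)
k(F, K) = F*K² + 5*I*√302618/83 (k(F, K) = (K*F)*K + 5*I*√302618/83 = (F*K)*K + 5*I*√302618/83 = F*K² + 5*I*√302618/83)
√(k(o(-13), -72) + c) = √((36*(-72)² + 5*I*√302618/83) + 2767735) = √((36*5184 + 5*I*√302618/83) + 2767735) = √((186624 + 5*I*√302618/83) + 2767735) = √(2954359 + 5*I*√302618/83)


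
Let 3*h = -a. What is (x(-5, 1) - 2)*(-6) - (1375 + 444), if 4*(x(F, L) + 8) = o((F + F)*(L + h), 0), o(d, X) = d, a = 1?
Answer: -1749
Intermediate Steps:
h = -1/3 (h = (-1*1)/3 = (1/3)*(-1) = -1/3 ≈ -0.33333)
x(F, L) = -8 + F*(-1/3 + L)/2 (x(F, L) = -8 + ((F + F)*(L - 1/3))/4 = -8 + ((2*F)*(-1/3 + L))/4 = -8 + (2*F*(-1/3 + L))/4 = -8 + F*(-1/3 + L)/2)
(x(-5, 1) - 2)*(-6) - (1375 + 444) = ((-8 + (1/6)*(-5)*(-1 + 3*1)) - 2)*(-6) - (1375 + 444) = ((-8 + (1/6)*(-5)*(-1 + 3)) - 2)*(-6) - 1*1819 = ((-8 + (1/6)*(-5)*2) - 2)*(-6) - 1819 = ((-8 - 5/3) - 2)*(-6) - 1819 = (-29/3 - 2)*(-6) - 1819 = -35/3*(-6) - 1819 = 70 - 1819 = -1749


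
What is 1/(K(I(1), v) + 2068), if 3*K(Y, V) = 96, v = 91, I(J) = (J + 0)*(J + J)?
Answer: 1/2100 ≈ 0.00047619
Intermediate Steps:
I(J) = 2*J**2 (I(J) = J*(2*J) = 2*J**2)
K(Y, V) = 32 (K(Y, V) = (1/3)*96 = 32)
1/(K(I(1), v) + 2068) = 1/(32 + 2068) = 1/2100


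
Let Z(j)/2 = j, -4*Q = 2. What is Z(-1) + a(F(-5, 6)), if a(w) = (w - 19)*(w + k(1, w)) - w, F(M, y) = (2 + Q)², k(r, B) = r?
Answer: -939/16 ≈ -58.688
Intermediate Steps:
Q = -½ (Q = -¼*2 = -½ ≈ -0.50000)
F(M, y) = 9/4 (F(M, y) = (2 - ½)² = (3/2)² = 9/4)
Z(j) = 2*j
a(w) = -w + (1 + w)*(-19 + w) (a(w) = (w - 19)*(w + 1) - w = (-19 + w)*(1 + w) - w = (1 + w)*(-19 + w) - w = -w + (1 + w)*(-19 + w))
Z(-1) + a(F(-5, 6)) = 2*(-1) + (-19 + (9/4)² - 19*9/4) = -2 + (-19 + 81/16 - 171/4) = -2 - 907/16 = -939/16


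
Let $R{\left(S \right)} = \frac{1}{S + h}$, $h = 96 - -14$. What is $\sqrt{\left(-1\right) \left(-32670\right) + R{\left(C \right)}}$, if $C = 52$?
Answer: $\frac{\sqrt{10585082}}{18} \approx 180.75$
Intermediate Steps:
$h = 110$ ($h = 96 + 14 = 110$)
$R{\left(S \right)} = \frac{1}{110 + S}$ ($R{\left(S \right)} = \frac{1}{S + 110} = \frac{1}{110 + S}$)
$\sqrt{\left(-1\right) \left(-32670\right) + R{\left(C \right)}} = \sqrt{\left(-1\right) \left(-32670\right) + \frac{1}{110 + 52}} = \sqrt{32670 + \frac{1}{162}} = \sqrt{\frac{5292541}{162}} = \frac{\sqrt{10585082}}{18}$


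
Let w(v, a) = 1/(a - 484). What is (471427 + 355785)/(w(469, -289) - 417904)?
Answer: -639434876/323039793 ≈ -1.9794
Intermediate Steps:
w(v, a) = 1/(-484 + a)
(471427 + 355785)/(w(469, -289) - 417904) = (471427 + 355785)/(1/(-484 - 289) - 417904) = 827212/(1/(-773) - 417904) = 827212/(-1/773 - 417904) = 827212/(-323039793/773) = 827212*(-773/323039793) = -639434876/323039793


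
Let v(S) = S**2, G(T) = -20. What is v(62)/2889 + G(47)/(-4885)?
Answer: 3767144/2822553 ≈ 1.3347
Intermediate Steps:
v(62)/2889 + G(47)/(-4885) = 62**2/2889 - 20/(-4885) = 3844*(1/2889) - 20*(-1/4885) = 3844/2889 + 4/977 = 3767144/2822553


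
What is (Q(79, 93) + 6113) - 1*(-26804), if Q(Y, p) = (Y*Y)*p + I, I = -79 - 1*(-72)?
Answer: 613323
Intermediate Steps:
I = -7 (I = -79 + 72 = -7)
Q(Y, p) = -7 + p*Y² (Q(Y, p) = (Y*Y)*p - 7 = Y²*p - 7 = p*Y² - 7 = -7 + p*Y²)
(Q(79, 93) + 6113) - 1*(-26804) = ((-7 + 93*79²) + 6113) - 1*(-26804) = ((-7 + 93*6241) + 6113) + 26804 = ((-7 + 580413) + 6113) + 26804 = (580406 + 6113) + 26804 = 586519 + 26804 = 613323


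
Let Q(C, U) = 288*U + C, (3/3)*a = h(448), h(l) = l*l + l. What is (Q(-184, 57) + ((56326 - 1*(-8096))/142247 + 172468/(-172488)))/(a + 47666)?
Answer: 99563329116673/1526243424891612 ≈ 0.065234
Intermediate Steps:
h(l) = l + l² (h(l) = l² + l = l + l²)
a = 201152 (a = 448*(1 + 448) = 448*449 = 201152)
Q(C, U) = C + 288*U
(Q(-184, 57) + ((56326 - 1*(-8096))/142247 + 172468/(-172488)))/(a + 47666) = ((-184 + 288*57) + ((56326 - 1*(-8096))/142247 + 172468/(-172488)))/(201152 + 47666) = ((-184 + 16416) + ((56326 + 8096)*(1/142247) + 172468*(-1/172488)))/248818 = (16232 + (64422*(1/142247) - 43117/43122))*(1/248818) = (16232 + (64422/142247 - 43117/43122))*(1/248818) = (16232 - 3355258415/6133975134)*(1/248818) = (99563329116673/6133975134)*(1/248818) = 99563329116673/1526243424891612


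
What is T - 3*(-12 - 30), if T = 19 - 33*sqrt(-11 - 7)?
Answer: 145 - 99*I*sqrt(2) ≈ 145.0 - 140.01*I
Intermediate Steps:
T = 19 - 99*I*sqrt(2) ≈ 19.0 - 140.01*I
T - 3*(-12 - 30) = (19 - 99*I*sqrt(2)) - 3*(-12 - 30) = (19 - 99*I*sqrt(2)) - 3*(-42) = (19 - 99*I*sqrt(2)) - 1*(-126) = (19 - 99*I*sqrt(2)) + 126 = 145 - 99*I*sqrt(2)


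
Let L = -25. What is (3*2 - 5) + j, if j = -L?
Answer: 26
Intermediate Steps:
j = 25 (j = -1*(-25) = 25)
(3*2 - 5) + j = (3*2 - 5) + 25 = (6 - 5) + 25 = 1 + 25 = 26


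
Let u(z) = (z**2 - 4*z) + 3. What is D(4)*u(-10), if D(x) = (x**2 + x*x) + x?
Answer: 5148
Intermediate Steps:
D(x) = x + 2*x**2 (D(x) = (x**2 + x**2) + x = 2*x**2 + x = x + 2*x**2)
u(z) = 3 + z**2 - 4*z
D(4)*u(-10) = (4*(1 + 2*4))*(3 + (-10)**2 - 4*(-10)) = (4*(1 + 8))*(3 + 100 + 40) = (4*9)*143 = 36*143 = 5148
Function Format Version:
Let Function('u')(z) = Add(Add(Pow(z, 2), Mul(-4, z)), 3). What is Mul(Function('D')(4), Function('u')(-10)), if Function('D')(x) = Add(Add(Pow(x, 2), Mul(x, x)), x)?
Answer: 5148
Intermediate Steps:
Function('D')(x) = Add(x, Mul(2, Pow(x, 2))) (Function('D')(x) = Add(Add(Pow(x, 2), Pow(x, 2)), x) = Add(Mul(2, Pow(x, 2)), x) = Add(x, Mul(2, Pow(x, 2))))
Function('u')(z) = Add(3, Pow(z, 2), Mul(-4, z))
Mul(Function('D')(4), Function('u')(-10)) = Mul(Mul(4, Add(1, Mul(2, 4))), Add(3, Pow(-10, 2), Mul(-4, -10))) = Mul(Mul(4, Add(1, 8)), Add(3, 100, 40)) = Mul(Mul(4, 9), 143) = Mul(36, 143) = 5148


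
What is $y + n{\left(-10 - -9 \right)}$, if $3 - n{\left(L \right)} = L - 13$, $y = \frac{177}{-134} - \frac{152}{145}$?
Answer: $\frac{284277}{19430} \approx 14.631$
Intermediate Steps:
$y = - \frac{46033}{19430}$ ($y = 177 \left(- \frac{1}{134}\right) - \frac{152}{145} = - \frac{177}{134} - \frac{152}{145} = - \frac{46033}{19430} \approx -2.3692$)
$n{\left(L \right)} = 16 - L$ ($n{\left(L \right)} = 3 - \left(L - 13\right) = 3 - \left(-13 + L\right) = 16 - L$)
$y + n{\left(-10 - -9 \right)} = - \frac{46033}{19430} + \left(16 - \left(-10 - -9\right)\right) = - \frac{46033}{19430} + \left(16 - \left(-10 + 9\right)\right) = - \frac{46033}{19430} + \left(16 - -1\right) = - \frac{46033}{19430} + \left(16 + 1\right) = - \frac{46033}{19430} + 17 = \frac{284277}{19430}$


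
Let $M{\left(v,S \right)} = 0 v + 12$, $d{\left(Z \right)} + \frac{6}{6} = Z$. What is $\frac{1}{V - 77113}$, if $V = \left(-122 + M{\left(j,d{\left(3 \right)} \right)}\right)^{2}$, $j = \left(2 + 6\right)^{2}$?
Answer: $- \frac{1}{65013} \approx -1.5382 \cdot 10^{-5}$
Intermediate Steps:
$j = 64$ ($j = 8^{2} = 64$)
$d{\left(Z \right)} = -1 + Z$
$M{\left(v,S \right)} = 12$ ($M{\left(v,S \right)} = 0 + 12 = 12$)
$V = 12100$ ($V = \left(-122 + 12\right)^{2} = \left(-110\right)^{2} = 12100$)
$\frac{1}{V - 77113} = \frac{1}{12100 - 77113} = \frac{1}{-65013} = - \frac{1}{65013}$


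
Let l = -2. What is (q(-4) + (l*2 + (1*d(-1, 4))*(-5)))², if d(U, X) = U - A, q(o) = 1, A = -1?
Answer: 9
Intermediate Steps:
d(U, X) = 1 + U (d(U, X) = U - 1*(-1) = U + 1 = 1 + U)
(q(-4) + (l*2 + (1*d(-1, 4))*(-5)))² = (1 + (-2*2 + (1*(1 - 1))*(-5)))² = (1 + (-4 + (1*0)*(-5)))² = (1 + (-4 + 0*(-5)))² = (1 + (-4 + 0))² = (1 - 4)² = (-3)² = 9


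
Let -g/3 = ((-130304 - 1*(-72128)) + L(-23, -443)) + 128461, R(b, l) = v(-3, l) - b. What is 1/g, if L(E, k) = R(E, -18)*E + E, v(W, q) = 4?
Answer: -1/208923 ≈ -4.7865e-6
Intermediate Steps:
R(b, l) = 4 - b
L(E, k) = E + E*(4 - E) (L(E, k) = (4 - E)*E + E = E*(4 - E) + E = E + E*(4 - E))
g = -208923 (g = -3*(((-130304 - 1*(-72128)) - 23*(5 - 1*(-23))) + 128461) = -3*(((-130304 + 72128) - 23*(5 + 23)) + 128461) = -3*((-58176 - 23*28) + 128461) = -3*((-58176 - 644) + 128461) = -3*(-58820 + 128461) = -3*69641 = -208923)
1/g = 1/(-208923) = -1/208923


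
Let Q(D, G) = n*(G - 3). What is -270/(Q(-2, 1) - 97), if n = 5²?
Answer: 90/49 ≈ 1.8367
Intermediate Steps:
n = 25
Q(D, G) = -75 + 25*G (Q(D, G) = 25*(G - 3) = 25*(-3 + G) = -75 + 25*G)
-270/(Q(-2, 1) - 97) = -270/((-75 + 25*1) - 97) = -270/((-75 + 25) - 97) = -270/(-50 - 97) = -270/(-147) = -270*(-1/147) = 90/49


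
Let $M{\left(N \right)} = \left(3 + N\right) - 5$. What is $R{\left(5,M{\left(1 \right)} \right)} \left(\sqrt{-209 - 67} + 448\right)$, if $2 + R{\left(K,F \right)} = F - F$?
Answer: $-896 - 4 i \sqrt{69} \approx -896.0 - 33.227 i$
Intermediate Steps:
$M{\left(N \right)} = -2 + N$
$R{\left(K,F \right)} = -2$ ($R{\left(K,F \right)} = -2 + \left(F - F\right) = -2 + 0 = -2$)
$R{\left(5,M{\left(1 \right)} \right)} \left(\sqrt{-209 - 67} + 448\right) = - 2 \left(\sqrt{-209 - 67} + 448\right) = - 2 \left(\sqrt{-276} + 448\right) = - 2 \left(2 i \sqrt{69} + 448\right) = - 2 \left(448 + 2 i \sqrt{69}\right) = -896 - 4 i \sqrt{69}$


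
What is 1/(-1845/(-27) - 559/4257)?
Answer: 99/6752 ≈ 0.014662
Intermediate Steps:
1/(-1845/(-27) - 559/4257) = 1/(-1845*(-1/27) - 559*1/4257) = 1/(205/3 - 13/99) = 1/(6752/99) = 99/6752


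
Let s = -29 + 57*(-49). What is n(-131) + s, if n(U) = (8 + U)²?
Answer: 12307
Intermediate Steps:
s = -2822 (s = -29 - 2793 = -2822)
n(-131) + s = (8 - 131)² - 2822 = (-123)² - 2822 = 15129 - 2822 = 12307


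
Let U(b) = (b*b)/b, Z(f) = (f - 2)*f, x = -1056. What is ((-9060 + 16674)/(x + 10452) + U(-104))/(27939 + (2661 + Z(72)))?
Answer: -133/45936 ≈ -0.0028953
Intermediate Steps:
Z(f) = f*(-2 + f) (Z(f) = (-2 + f)*f = f*(-2 + f))
U(b) = b (U(b) = b²/b = b)
((-9060 + 16674)/(x + 10452) + U(-104))/(27939 + (2661 + Z(72))) = ((-9060 + 16674)/(-1056 + 10452) - 104)/(27939 + (2661 + 72*(-2 + 72))) = (7614/9396 - 104)/(27939 + (2661 + 72*70)) = (7614*(1/9396) - 104)/(27939 + (2661 + 5040)) = (47/58 - 104)/(27939 + 7701) = -5985/58/35640 = -5985/58*1/35640 = -133/45936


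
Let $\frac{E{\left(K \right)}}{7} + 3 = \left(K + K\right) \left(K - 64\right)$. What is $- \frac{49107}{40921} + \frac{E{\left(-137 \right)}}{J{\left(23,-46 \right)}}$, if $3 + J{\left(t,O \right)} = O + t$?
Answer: $- \frac{15776199519}{1063946} \approx -14828.0$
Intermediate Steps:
$J{\left(t,O \right)} = -3 + O + t$ ($J{\left(t,O \right)} = -3 + \left(O + t\right) = -3 + O + t$)
$E{\left(K \right)} = -21 + 14 K \left(-64 + K\right)$ ($E{\left(K \right)} = -21 + 7 \left(K + K\right) \left(K - 64\right) = -21 + 7 \cdot 2 K \left(-64 + K\right) = -21 + 14 K \left(-64 + K\right)$)
$- \frac{49107}{40921} + \frac{E{\left(-137 \right)}}{J{\left(23,-46 \right)}} = - \frac{49107}{40921} + \frac{-21 - -122752 + 14 \left(-137\right)^{2}}{-3 - 46 + 23} = \left(-49107\right) \frac{1}{40921} + \frac{-21 + 122752 + 14 \cdot 18769}{-26} = - \frac{49107}{40921} + \left(-21 + 122752 + 262766\right) \left(- \frac{1}{26}\right) = - \frac{49107}{40921} + 385497 \left(- \frac{1}{26}\right) = - \frac{49107}{40921} - \frac{385497}{26} = - \frac{15776199519}{1063946}$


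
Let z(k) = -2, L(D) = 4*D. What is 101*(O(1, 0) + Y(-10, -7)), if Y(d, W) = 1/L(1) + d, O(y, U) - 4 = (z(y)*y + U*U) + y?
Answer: -2727/4 ≈ -681.75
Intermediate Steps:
O(y, U) = 4 + U² - y (O(y, U) = 4 + ((-2*y + U*U) + y) = 4 + ((-2*y + U²) + y) = 4 + ((U² - 2*y) + y) = 4 + (U² - y) = 4 + U² - y)
Y(d, W) = ¼ + d (Y(d, W) = 1/(4*1) + d = 1/4 + d = ¼ + d)
101*(O(1, 0) + Y(-10, -7)) = 101*((4 + 0² - 1*1) + (¼ - 10)) = 101*((4 + 0 - 1) - 39/4) = 101*(3 - 39/4) = 101*(-27/4) = -2727/4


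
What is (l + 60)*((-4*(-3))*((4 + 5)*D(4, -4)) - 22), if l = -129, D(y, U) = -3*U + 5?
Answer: -125166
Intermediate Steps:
D(y, U) = 5 - 3*U
(l + 60)*((-4*(-3))*((4 + 5)*D(4, -4)) - 22) = (-129 + 60)*((-4*(-3))*((4 + 5)*(5 - 3*(-4))) - 22) = -69*(12*(9*(5 + 12)) - 22) = -69*(12*(9*17) - 22) = -69*(12*153 - 22) = -69*(1836 - 22) = -69*1814 = -125166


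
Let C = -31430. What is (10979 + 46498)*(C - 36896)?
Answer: -3927173502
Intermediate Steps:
(10979 + 46498)*(C - 36896) = (10979 + 46498)*(-31430 - 36896) = 57477*(-68326) = -3927173502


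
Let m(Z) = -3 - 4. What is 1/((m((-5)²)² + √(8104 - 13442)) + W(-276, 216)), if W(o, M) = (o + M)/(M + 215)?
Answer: 9076429/1435073699 - 185761*I*√5338/1435073699 ≈ 0.0063247 - 0.0094573*I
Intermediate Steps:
W(o, M) = (M + o)/(215 + M)
m(Z) = -7
1/((m((-5)²)² + √(8104 - 13442)) + W(-276, 216)) = 1/(((-7)² + √(8104 - 13442)) + (216 - 276)/(215 + 216)) = 1/((49 + √(-5338)) - 60/431) = 1/((49 + I*√5338) + (1/431)*(-60)) = 1/((49 + I*√5338) - 60/431) = 1/(21059/431 + I*√5338)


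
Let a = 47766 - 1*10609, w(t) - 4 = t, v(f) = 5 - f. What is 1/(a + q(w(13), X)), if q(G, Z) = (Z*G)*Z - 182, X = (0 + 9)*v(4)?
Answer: 1/38352 ≈ 2.6074e-5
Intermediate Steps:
w(t) = 4 + t
a = 37157 (a = 47766 - 10609 = 37157)
X = 9 (X = (0 + 9)*(5 - 1*4) = 9*(5 - 4) = 9*1 = 9)
q(G, Z) = -182 + G*Z² (q(G, Z) = (G*Z)*Z - 182 = G*Z² - 182 = -182 + G*Z²)
1/(a + q(w(13), X)) = 1/(37157 + (-182 + (4 + 13)*9²)) = 1/(37157 + (-182 + 17*81)) = 1/(37157 + (-182 + 1377)) = 1/(37157 + 1195) = 1/38352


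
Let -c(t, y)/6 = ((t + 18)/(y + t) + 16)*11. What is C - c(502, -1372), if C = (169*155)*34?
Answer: 25857750/29 ≈ 8.9165e+5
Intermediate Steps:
c(t, y) = -1056 - 66*(18 + t)/(t + y) (c(t, y) = -6*((t + 18)/(y + t) + 16)*11 = -6*((18 + t)/(t + y) + 16)*11 = -6*(16 + (18 + t)/(t + y))*11 = -6*(176 + 11*(18 + t)/(t + y)) = -1056 - 66*(18 + t)/(t + y))
C = 890630 (C = 26195*34 = 890630)
C - c(502, -1372) = 890630 - 66*(-18 - 17*502 - 16*(-1372))/(502 - 1372) = 890630 - 66*(-18 - 8534 + 21952)/(-870) = 890630 - 66*(-1)*13400/870 = 890630 - 1*(-29480/29) = 890630 + 29480/29 = 25857750/29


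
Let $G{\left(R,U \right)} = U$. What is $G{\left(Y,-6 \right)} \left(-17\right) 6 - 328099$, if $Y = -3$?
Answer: $-327487$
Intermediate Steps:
$G{\left(Y,-6 \right)} \left(-17\right) 6 - 328099 = \left(-6\right) \left(-17\right) 6 - 328099 = 102 \cdot 6 - 328099 = 612 - 328099 = -327487$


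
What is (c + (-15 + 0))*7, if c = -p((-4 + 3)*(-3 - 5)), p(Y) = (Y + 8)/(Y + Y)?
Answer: -112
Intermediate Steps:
p(Y) = (8 + Y)/(2*Y) (p(Y) = (8 + Y)/((2*Y)) = (8 + Y)*(1/(2*Y)) = (8 + Y)/(2*Y))
c = -1 (c = -(8 + (-4 + 3)*(-3 - 5))/(2*((-4 + 3)*(-3 - 5))) = -(8 - 1*(-8))/(2*((-1*(-8)))) = -(8 + 8)/(2*8) = -16/(2*8) = -1*1 = -1)
(c + (-15 + 0))*7 = (-1 + (-15 + 0))*7 = (-1 - 15)*7 = -16*7 = -112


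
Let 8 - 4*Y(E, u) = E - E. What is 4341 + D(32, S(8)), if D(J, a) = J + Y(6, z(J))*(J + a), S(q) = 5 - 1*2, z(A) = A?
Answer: 4443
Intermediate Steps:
Y(E, u) = 2 (Y(E, u) = 2 - (E - E)/4 = 2 - 1/4*0 = 2 + 0 = 2)
S(q) = 3 (S(q) = 5 - 2 = 3)
D(J, a) = 2*a + 3*J (D(J, a) = J + 2*(J + a) = J + (2*J + 2*a) = 2*a + 3*J)
4341 + D(32, S(8)) = 4341 + (2*3 + 3*32) = 4341 + (6 + 96) = 4341 + 102 = 4443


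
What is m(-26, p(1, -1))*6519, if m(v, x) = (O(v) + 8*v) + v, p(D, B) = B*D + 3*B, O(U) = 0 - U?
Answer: -1355952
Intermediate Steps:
O(U) = -U
p(D, B) = 3*B + B*D
m(v, x) = 8*v (m(v, x) = (-v + 8*v) + v = 7*v + v = 8*v)
m(-26, p(1, -1))*6519 = (8*(-26))*6519 = -208*6519 = -1355952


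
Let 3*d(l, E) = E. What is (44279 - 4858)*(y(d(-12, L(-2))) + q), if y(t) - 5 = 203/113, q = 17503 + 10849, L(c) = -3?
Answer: 126326329024/113 ≈ 1.1179e+9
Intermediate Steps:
q = 28352
d(l, E) = E/3
y(t) = 768/113 (y(t) = 5 + 203/113 = 768/113)
(44279 - 4858)*(y(d(-12, L(-2))) + q) = (44279 - 4858)*(768/113 + 28352) = 39421*(3204544/113) = 126326329024/113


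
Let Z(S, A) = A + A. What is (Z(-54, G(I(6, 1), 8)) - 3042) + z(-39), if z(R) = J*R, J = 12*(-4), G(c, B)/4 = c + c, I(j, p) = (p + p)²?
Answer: -1106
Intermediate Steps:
I(j, p) = 4*p² (I(j, p) = (2*p)² = 4*p²)
G(c, B) = 8*c (G(c, B) = 4*(c + c) = 4*(2*c) = 8*c)
J = -48
Z(S, A) = 2*A
z(R) = -48*R
(Z(-54, G(I(6, 1), 8)) - 3042) + z(-39) = (2*(8*(4*1²)) - 3042) - 48*(-39) = (2*(8*(4*1)) - 3042) + 1872 = (2*(8*4) - 3042) + 1872 = (2*32 - 3042) + 1872 = (64 - 3042) + 1872 = -2978 + 1872 = -1106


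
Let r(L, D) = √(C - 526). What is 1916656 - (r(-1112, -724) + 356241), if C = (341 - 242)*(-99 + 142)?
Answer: 1560415 - √3731 ≈ 1.5604e+6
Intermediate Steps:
C = 4257 (C = 99*43 = 4257)
r(L, D) = √3731 (r(L, D) = √(4257 - 526) = √3731)
1916656 - (r(-1112, -724) + 356241) = 1916656 - (√3731 + 356241) = 1916656 - (356241 + √3731) = 1916656 + (-356241 - √3731) = 1560415 - √3731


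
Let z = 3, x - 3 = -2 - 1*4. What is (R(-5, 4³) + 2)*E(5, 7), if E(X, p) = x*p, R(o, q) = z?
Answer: -105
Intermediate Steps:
x = -3 (x = 3 + (-2 - 1*4) = 3 + (-2 - 4) = 3 - 6 = -3)
R(o, q) = 3
E(X, p) = -3*p
(R(-5, 4³) + 2)*E(5, 7) = (3 + 2)*(-3*7) = 5*(-21) = -105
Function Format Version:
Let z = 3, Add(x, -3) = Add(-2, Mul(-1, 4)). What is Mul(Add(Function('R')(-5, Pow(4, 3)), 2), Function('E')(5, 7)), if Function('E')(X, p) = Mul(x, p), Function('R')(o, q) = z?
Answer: -105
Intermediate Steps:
x = -3 (x = Add(3, Add(-2, Mul(-1, 4))) = Add(3, Add(-2, -4)) = Add(3, -6) = -3)
Function('R')(o, q) = 3
Function('E')(X, p) = Mul(-3, p)
Mul(Add(Function('R')(-5, Pow(4, 3)), 2), Function('E')(5, 7)) = Mul(Add(3, 2), Mul(-3, 7)) = Mul(5, -21) = -105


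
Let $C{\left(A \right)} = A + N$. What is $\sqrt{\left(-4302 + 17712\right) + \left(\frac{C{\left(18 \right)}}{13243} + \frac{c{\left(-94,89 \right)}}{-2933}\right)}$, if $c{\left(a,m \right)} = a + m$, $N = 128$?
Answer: $\frac{3 \sqrt{2247934044811208593}}{38841719} \approx 115.8$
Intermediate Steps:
$C{\left(A \right)} = 128 + A$ ($C{\left(A \right)} = A + 128 = 128 + A$)
$\sqrt{\left(-4302 + 17712\right) + \left(\frac{C{\left(18 \right)}}{13243} + \frac{c{\left(-94,89 \right)}}{-2933}\right)} = \sqrt{\left(-4302 + 17712\right) + \left(\frac{128 + 18}{13243} + \frac{-94 + 89}{-2933}\right)} = \sqrt{13410 + \left(146 \cdot \frac{1}{13243} - - \frac{5}{2933}\right)} = \sqrt{13410 + \left(\frac{146}{13243} + \frac{5}{2933}\right)} = \sqrt{13410 + \frac{494433}{38841719}} = \sqrt{\frac{520867946223}{38841719}} = \frac{3 \sqrt{2247934044811208593}}{38841719}$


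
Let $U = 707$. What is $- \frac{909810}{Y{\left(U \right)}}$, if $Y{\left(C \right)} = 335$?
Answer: $- \frac{181962}{67} \approx -2715.9$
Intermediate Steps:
$- \frac{909810}{Y{\left(U \right)}} = - \frac{909810}{335} = \left(-909810\right) \frac{1}{335} = - \frac{181962}{67}$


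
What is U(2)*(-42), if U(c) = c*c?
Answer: -168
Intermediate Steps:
U(c) = c**2
U(2)*(-42) = 2**2*(-42) = 4*(-42) = -168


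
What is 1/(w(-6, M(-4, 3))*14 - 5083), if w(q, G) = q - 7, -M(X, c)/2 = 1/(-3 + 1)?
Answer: -1/5265 ≈ -0.00018993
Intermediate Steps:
M(X, c) = 1 (M(X, c) = -2/(-3 + 1) = -2/(-2) = -2*(-½) = 1)
w(q, G) = -7 + q
1/(w(-6, M(-4, 3))*14 - 5083) = 1/((-7 - 6)*14 - 5083) = 1/(-13*14 - 5083) = 1/(-182 - 5083) = 1/(-5265) = -1/5265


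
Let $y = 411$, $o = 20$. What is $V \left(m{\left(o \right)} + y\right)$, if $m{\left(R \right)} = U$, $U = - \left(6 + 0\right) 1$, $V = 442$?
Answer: $179010$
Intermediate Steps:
$U = -6$ ($U = - 6 \cdot 1 = \left(-1\right) 6 = -6$)
$m{\left(R \right)} = -6$
$V \left(m{\left(o \right)} + y\right) = 442 \left(-6 + 411\right) = 442 \cdot 405 = 179010$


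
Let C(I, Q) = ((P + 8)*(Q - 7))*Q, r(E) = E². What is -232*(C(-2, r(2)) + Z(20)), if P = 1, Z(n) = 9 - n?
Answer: 27608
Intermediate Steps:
C(I, Q) = Q*(-63 + 9*Q) (C(I, Q) = ((1 + 8)*(Q - 7))*Q = (9*(-7 + Q))*Q = (-63 + 9*Q)*Q = Q*(-63 + 9*Q))
-232*(C(-2, r(2)) + Z(20)) = -232*(9*2²*(-7 + 2²) + (9 - 1*20)) = -232*(9*4*(-7 + 4) + (9 - 20)) = -232*(9*4*(-3) - 11) = -232*(-108 - 11) = -232*(-119) = 27608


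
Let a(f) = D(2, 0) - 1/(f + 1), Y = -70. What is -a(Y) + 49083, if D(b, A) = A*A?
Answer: 3386726/69 ≈ 49083.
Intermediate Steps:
D(b, A) = A²
a(f) = -1/(1 + f) (a(f) = 0² - 1/(f + 1) = 0 - 1/(1 + f) = -1/(1 + f))
-a(Y) + 49083 = -(-1)/(1 - 70) + 49083 = -(-1)/(-69) + 49083 = -(-1)*(-1)/69 + 49083 = -1*1/69 + 49083 = -1/69 + 49083 = 3386726/69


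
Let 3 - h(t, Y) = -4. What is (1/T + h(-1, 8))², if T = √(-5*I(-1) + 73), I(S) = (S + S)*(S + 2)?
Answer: (581 + √83)²/6889 ≈ 50.549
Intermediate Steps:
I(S) = 2*S*(2 + S) (I(S) = (2*S)*(2 + S) = 2*S*(2 + S))
h(t, Y) = 7 (h(t, Y) = 3 - 1*(-4) = 3 + 4 = 7)
T = √83 (T = √(-10*(-1)*(2 - 1) + 73) = √(-10*(-1) + 73) = √(-5*(-2) + 73) = √(10 + 73) = √83 ≈ 9.1104)
(1/T + h(-1, 8))² = (1/(√83) + 7)² = (√83/83 + 7)² = (7 + √83/83)²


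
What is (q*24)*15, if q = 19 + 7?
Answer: 9360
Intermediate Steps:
q = 26
(q*24)*15 = (26*24)*15 = 624*15 = 9360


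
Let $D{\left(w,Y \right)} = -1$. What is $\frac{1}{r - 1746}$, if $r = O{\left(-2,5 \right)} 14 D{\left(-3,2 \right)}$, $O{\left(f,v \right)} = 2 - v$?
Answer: $- \frac{1}{1704} \approx -0.00058685$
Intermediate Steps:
$r = 42$ ($r = \left(2 - 5\right) 14 \left(-1\right) = \left(-3\right) 14 \left(-1\right) = \left(-42\right) \left(-1\right) = 42$)
$\frac{1}{r - 1746} = \frac{1}{42 - 1746} = \frac{1}{-1704} = - \frac{1}{1704}$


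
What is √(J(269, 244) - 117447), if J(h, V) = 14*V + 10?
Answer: 3*I*√12669 ≈ 337.67*I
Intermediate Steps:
J(h, V) = 10 + 14*V
√(J(269, 244) - 117447) = √((10 + 14*244) - 117447) = √((10 + 3416) - 117447) = √(3426 - 117447) = √(-114021) = 3*I*√12669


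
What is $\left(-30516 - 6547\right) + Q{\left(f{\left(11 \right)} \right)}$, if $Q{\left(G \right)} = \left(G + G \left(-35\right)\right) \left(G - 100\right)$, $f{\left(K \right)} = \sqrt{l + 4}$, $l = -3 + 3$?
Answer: $-30399$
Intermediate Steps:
$l = 0$
$f{\left(K \right)} = 2$ ($f{\left(K \right)} = \sqrt{0 + 4} = \sqrt{4} = 2$)
$Q{\left(G \right)} = - 34 G \left(-100 + G\right)$ ($Q{\left(G \right)} = \left(G - 35 G\right) \left(-100 + G\right) = - 34 G \left(-100 + G\right)$)
$\left(-30516 - 6547\right) + Q{\left(f{\left(11 \right)} \right)} = \left(-30516 - 6547\right) + 34 \cdot 2 \left(100 - 2\right) = -37063 + 34 \cdot 2 \left(100 - 2\right) = -37063 + 34 \cdot 2 \cdot 98 = -37063 + 6664 = -30399$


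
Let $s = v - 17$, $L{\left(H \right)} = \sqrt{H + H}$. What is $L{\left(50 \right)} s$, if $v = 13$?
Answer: $-40$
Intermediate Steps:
$L{\left(H \right)} = \sqrt{2} \sqrt{H}$ ($L{\left(H \right)} = \sqrt{2 H} = \sqrt{2} \sqrt{H}$)
$s = -4$ ($s = 13 - 17 = -4$)
$L{\left(50 \right)} s = \sqrt{2} \sqrt{50} \left(-4\right) = \sqrt{2} \cdot 5 \sqrt{2} \left(-4\right) = 10 \left(-4\right) = -40$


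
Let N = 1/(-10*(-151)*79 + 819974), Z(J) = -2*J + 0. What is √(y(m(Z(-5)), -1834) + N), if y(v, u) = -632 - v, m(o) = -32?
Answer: I*√2067695765931/58704 ≈ 24.495*I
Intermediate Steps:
Z(J) = -2*J
N = 1/939264 (N = 1/(1510*79 + 819974) = 1/(119290 + 819974) = 1/939264 ≈ 1.0647e-6)
√(y(m(Z(-5)), -1834) + N) = √((-632 - 1*(-32)) + 1/939264) = √((-632 + 32) + 1/939264) = √(-600 + 1/939264) = √(-563558399/939264) = I*√2067695765931/58704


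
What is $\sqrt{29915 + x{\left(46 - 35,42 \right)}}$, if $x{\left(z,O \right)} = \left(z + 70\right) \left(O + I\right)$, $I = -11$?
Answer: $\sqrt{32426} \approx 180.07$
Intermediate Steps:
$x{\left(z,O \right)} = \left(-11 + O\right) \left(70 + z\right)$ ($x{\left(z,O \right)} = \left(z + 70\right) \left(O - 11\right) = \left(70 + z\right) \left(-11 + O\right) = \left(-11 + O\right) \left(70 + z\right)$)
$\sqrt{29915 + x{\left(46 - 35,42 \right)}} = \sqrt{29915 + \left(-770 - 11 \left(46 - 35\right) + 70 \cdot 42 + 42 \left(46 - 35\right)\right)} = \sqrt{29915 + \left(-770 - 11 \left(46 - 35\right) + 2940 + 42 \left(46 - 35\right)\right)} = \sqrt{29915 + \left(-770 - 121 + 2940 + 42 \cdot 11\right)} = \sqrt{29915 + \left(-770 - 121 + 2940 + 462\right)} = \sqrt{29915 + 2511} = \sqrt{32426}$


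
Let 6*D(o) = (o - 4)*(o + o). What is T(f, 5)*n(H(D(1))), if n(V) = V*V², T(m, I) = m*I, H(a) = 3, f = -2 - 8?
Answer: -1350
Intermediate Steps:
D(o) = o*(-4 + o)/3 (D(o) = ((o - 4)*(o + o))/6 = ((-4 + o)*(2*o))/6 = (2*o*(-4 + o))/6 = o*(-4 + o)/3)
f = -10
T(m, I) = I*m
n(V) = V³
T(f, 5)*n(H(D(1))) = (5*(-10))*3³ = -50*27 = -1350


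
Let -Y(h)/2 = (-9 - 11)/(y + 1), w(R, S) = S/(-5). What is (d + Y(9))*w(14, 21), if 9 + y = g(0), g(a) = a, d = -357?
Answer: 7602/5 ≈ 1520.4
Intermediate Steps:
w(R, S) = -S/5 (w(R, S) = S*(-⅕) = -S/5)
y = -9 (y = -9 + 0 = -9)
Y(h) = -5 (Y(h) = -2*(-9 - 11)/(-9 + 1) = -(-40)/(-8) = -(-40)*(-1)/8 = -2*5/2 = -5)
(d + Y(9))*w(14, 21) = (-357 - 5)*(-⅕*21) = -362*(-21/5) = 7602/5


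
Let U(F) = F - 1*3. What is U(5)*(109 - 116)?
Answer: -14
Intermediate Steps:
U(F) = -3 + F (U(F) = F - 3 = -3 + F)
U(5)*(109 - 116) = (-3 + 5)*(109 - 116) = 2*(-7) = -14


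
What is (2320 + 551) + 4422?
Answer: 7293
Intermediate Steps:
(2320 + 551) + 4422 = 2871 + 4422 = 7293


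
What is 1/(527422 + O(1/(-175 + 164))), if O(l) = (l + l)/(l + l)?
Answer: 1/527423 ≈ 1.8960e-6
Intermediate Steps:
O(l) = 1 (O(l) = (2*l)/((2*l)) = (2*l)*(1/(2*l)) = 1)
1/(527422 + O(1/(-175 + 164))) = 1/(527422 + 1) = 1/527423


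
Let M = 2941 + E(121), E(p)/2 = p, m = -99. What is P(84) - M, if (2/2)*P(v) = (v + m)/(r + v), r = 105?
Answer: -200534/63 ≈ -3183.1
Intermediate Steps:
E(p) = 2*p
P(v) = (-99 + v)/(105 + v) (P(v) = (v - 99)/(105 + v) = (-99 + v)/(105 + v))
M = 3183 (M = 2941 + 2*121 = 2941 + 242 = 3183)
P(84) - M = (-99 + 84)/(105 + 84) - 1*3183 = -15/189 - 3183 = (1/189)*(-15) - 3183 = -5/63 - 3183 = -200534/63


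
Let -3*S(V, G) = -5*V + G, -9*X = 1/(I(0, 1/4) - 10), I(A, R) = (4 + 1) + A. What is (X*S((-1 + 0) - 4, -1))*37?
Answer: -296/45 ≈ -6.5778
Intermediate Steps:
I(A, R) = 5 + A
X = 1/45 (X = -1/(9*((5 + 0) - 10)) = -1/(9*(5 - 10)) = -⅑/(-5) = -⅑*(-⅕) = 1/45 ≈ 0.022222)
S(V, G) = -G/3 + 5*V/3 (S(V, G) = -(-5*V + G)/3 = -(G - 5*V)/3 = -G/3 + 5*V/3)
(X*S((-1 + 0) - 4, -1))*37 = ((-⅓*(-1) + 5*((-1 + 0) - 4)/3)/45)*37 = ((⅓ + 5*(-1 - 4)/3)/45)*37 = ((⅓ + (5/3)*(-5))/45)*37 = ((⅓ - 25/3)/45)*37 = ((1/45)*(-8))*37 = -8/45*37 = -296/45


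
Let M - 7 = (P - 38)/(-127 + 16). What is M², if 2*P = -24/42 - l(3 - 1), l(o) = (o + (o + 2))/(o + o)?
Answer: 522076801/9659664 ≈ 54.047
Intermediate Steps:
l(o) = (2 + 2*o)/(2*o) (l(o) = (o + (2 + o))/((2*o)) = (2 + 2*o)*(1/(2*o)) = (2 + 2*o)/(2*o))
P = -29/28 (P = (-24/42 - (1 + (3 - 1))/(3 - 1))/2 = (-24*1/42 - (1 + 2)/2)/2 = (-4/7 - 3/2)/2 = (½)*(-29/14) = -29/28 ≈ -1.0357)
M = 22849/3108 (M = 7 + (-29/28 - 38)/(-127 + 16) = 7 - 1093/28/(-111) = 7 - 1093/28*(-1/111) = 7 + 1093/3108 = 22849/3108 ≈ 7.3517)
M² = (22849/3108)² = 522076801/9659664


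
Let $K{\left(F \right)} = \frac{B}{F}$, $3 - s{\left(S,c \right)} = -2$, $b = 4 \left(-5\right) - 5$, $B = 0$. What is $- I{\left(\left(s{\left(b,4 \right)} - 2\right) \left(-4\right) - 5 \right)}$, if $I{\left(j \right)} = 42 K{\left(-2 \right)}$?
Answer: $0$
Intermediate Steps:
$b = -25$ ($b = -20 - 5 = -25$)
$s{\left(S,c \right)} = 5$ ($s{\left(S,c \right)} = 3 - -2 = 3 + 2 = 5$)
$K{\left(F \right)} = 0$ ($K{\left(F \right)} = \frac{0}{F} = 0$)
$I{\left(j \right)} = 0$ ($I{\left(j \right)} = 42 \cdot 0 = 0$)
$- I{\left(\left(s{\left(b,4 \right)} - 2\right) \left(-4\right) - 5 \right)} = \left(-1\right) 0 = 0$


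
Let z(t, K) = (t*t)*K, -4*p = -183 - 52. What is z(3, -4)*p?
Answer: -2115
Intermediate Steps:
p = 235/4 (p = -(-183 - 52)/4 = -¼*(-235) = 235/4 ≈ 58.750)
z(t, K) = K*t² (z(t, K) = t²*K = K*t²)
z(3, -4)*p = -4*3²*(235/4) = -4*9*(235/4) = -36*235/4 = -2115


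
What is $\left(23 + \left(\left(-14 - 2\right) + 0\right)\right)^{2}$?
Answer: $49$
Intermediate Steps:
$\left(23 + \left(\left(-14 - 2\right) + 0\right)\right)^{2} = \left(23 + \left(-16 + 0\right)\right)^{2} = \left(23 - 16\right)^{2} = 7^{2} = 49$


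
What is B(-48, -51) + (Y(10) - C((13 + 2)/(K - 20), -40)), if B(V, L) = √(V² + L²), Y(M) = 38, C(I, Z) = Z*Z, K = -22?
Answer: -1562 + 3*√545 ≈ -1492.0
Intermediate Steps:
C(I, Z) = Z²
B(V, L) = √(L² + V²)
B(-48, -51) + (Y(10) - C((13 + 2)/(K - 20), -40)) = √((-51)² + (-48)²) + (38 - 1*(-40)²) = √(2601 + 2304) + (38 - 1*1600) = √4905 + (38 - 1600) = 3*√545 - 1562 = -1562 + 3*√545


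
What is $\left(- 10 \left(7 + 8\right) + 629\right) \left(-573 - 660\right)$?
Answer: $-590607$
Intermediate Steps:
$\left(- 10 \left(7 + 8\right) + 629\right) \left(-573 - 660\right) = \left(\left(-10\right) 15 + 629\right) \left(-1233\right) = \left(-150 + 629\right) \left(-1233\right) = 479 \left(-1233\right) = -590607$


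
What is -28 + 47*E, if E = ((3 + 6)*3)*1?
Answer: 1241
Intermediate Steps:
E = 27 (E = (9*3)*1 = 27*1 = 27)
-28 + 47*E = -28 + 47*27 = -28 + 1269 = 1241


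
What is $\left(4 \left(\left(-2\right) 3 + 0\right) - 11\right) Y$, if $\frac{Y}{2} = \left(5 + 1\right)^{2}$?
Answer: $-2520$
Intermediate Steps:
$Y = 72$ ($Y = 2 \left(5 + 1\right)^{2} = 2 \cdot 6^{2} = 2 \cdot 36 = 72$)
$\left(4 \left(\left(-2\right) 3 + 0\right) - 11\right) Y = \left(4 \left(\left(-2\right) 3 + 0\right) - 11\right) 72 = \left(4 \left(-6 + 0\right) - 11\right) 72 = \left(4 \left(-6\right) - 11\right) 72 = \left(-24 - 11\right) 72 = \left(-35\right) 72 = -2520$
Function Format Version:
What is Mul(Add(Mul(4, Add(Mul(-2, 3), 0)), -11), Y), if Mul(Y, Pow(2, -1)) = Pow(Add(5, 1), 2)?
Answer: -2520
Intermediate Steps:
Y = 72 (Y = Mul(2, Pow(Add(5, 1), 2)) = Mul(2, Pow(6, 2)) = Mul(2, 36) = 72)
Mul(Add(Mul(4, Add(Mul(-2, 3), 0)), -11), Y) = Mul(Add(Mul(4, Add(Mul(-2, 3), 0)), -11), 72) = Mul(Add(Mul(4, Add(-6, 0)), -11), 72) = Mul(Add(Mul(4, -6), -11), 72) = Mul(Add(-24, -11), 72) = Mul(-35, 72) = -2520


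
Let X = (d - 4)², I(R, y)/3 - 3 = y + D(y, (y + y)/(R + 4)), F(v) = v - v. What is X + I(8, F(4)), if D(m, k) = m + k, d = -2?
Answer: 45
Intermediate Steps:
F(v) = 0
D(m, k) = k + m
I(R, y) = 9 + 6*y + 6*y/(4 + R) (I(R, y) = 9 + 3*(y + ((y + y)/(R + 4) + y)) = 9 + 3*(y + ((2*y)/(4 + R) + y)) = 9 + 3*(y + (2*y/(4 + R) + y)) = 9 + 3*(y + (y + 2*y/(4 + R))) = 9 + 3*(2*y + 2*y/(4 + R)) = 9 + (6*y + 6*y/(4 + R)) = 9 + 6*y + 6*y/(4 + R))
X = 36 (X = (-2 - 4)² = (-6)² = 36)
X + I(8, F(4)) = 36 + 3*(12 + 3*8 + 10*0 + 2*8*0)/(4 + 8) = 36 + 3*(12 + 24 + 0 + 0)/12 = 36 + 3*(1/12)*36 = 36 + 9 = 45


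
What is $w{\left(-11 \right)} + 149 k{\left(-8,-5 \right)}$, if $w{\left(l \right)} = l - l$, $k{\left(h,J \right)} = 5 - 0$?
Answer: $745$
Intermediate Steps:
$k{\left(h,J \right)} = 5$ ($k{\left(h,J \right)} = 5 + 0 = 5$)
$w{\left(l \right)} = 0$
$w{\left(-11 \right)} + 149 k{\left(-8,-5 \right)} = 0 + 149 \cdot 5 = 0 + 745 = 745$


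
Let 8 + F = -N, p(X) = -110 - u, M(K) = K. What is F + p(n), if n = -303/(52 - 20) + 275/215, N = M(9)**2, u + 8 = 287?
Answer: -478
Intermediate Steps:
u = 279 (u = -8 + 287 = 279)
N = 81 (N = 9**2 = 81)
n = -11269/1376 (n = -303/32 + 275*(1/215) = -303*1/32 + 55/43 = -303/32 + 55/43 = -11269/1376 ≈ -8.1897)
p(X) = -389 (p(X) = -110 - 1*279 = -110 - 279 = -389)
F = -89 (F = -8 - 1*81 = -8 - 81 = -89)
F + p(n) = -89 - 389 = -478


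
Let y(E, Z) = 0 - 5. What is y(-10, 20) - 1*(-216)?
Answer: 211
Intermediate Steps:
y(E, Z) = -5
y(-10, 20) - 1*(-216) = -5 - 1*(-216) = -5 + 216 = 211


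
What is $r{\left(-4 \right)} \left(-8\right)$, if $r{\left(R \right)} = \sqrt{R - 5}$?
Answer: $- 24 i \approx - 24.0 i$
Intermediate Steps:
$r{\left(R \right)} = \sqrt{-5 + R}$
$r{\left(-4 \right)} \left(-8\right) = \sqrt{-5 - 4} \left(-8\right) = \sqrt{-9} \left(-8\right) = 3 i \left(-8\right) = - 24 i$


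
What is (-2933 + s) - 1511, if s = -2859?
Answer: -7303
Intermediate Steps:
(-2933 + s) - 1511 = (-2933 - 2859) - 1511 = -5792 - 1511 = -7303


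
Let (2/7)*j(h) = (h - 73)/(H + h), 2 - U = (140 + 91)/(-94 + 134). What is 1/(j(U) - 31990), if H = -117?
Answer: -9662/309065883 ≈ -3.1262e-5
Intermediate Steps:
U = -151/40 (U = 2 - (140 + 91)/(-94 + 134) = 2 - 231/40 = -151/40 ≈ -3.7750)
j(h) = 7*(-73 + h)/(2*(-117 + h)) (j(h) = 7*((h - 73)/(-117 + h))/2 = 7*((-73 + h)/(-117 + h))/2 = 7*(-73 + h)/(2*(-117 + h)))
1/(j(U) - 31990) = 1/(7*(-73 - 151/40)/(2*(-117 - 151/40)) - 31990) = 1/((7/2)*(-3071/40)/(-4831/40) - 31990) = 1/((7/2)*(-40/4831)*(-3071/40) - 31990) = 1/(21497/9662 - 31990) = 1/(-309065883/9662) = -9662/309065883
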